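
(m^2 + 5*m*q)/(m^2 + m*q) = (m + 5*q)/(m + q)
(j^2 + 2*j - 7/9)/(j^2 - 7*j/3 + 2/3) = (j + 7/3)/(j - 2)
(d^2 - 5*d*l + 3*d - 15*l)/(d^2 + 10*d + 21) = (d - 5*l)/(d + 7)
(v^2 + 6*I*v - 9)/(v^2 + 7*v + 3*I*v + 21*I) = (v + 3*I)/(v + 7)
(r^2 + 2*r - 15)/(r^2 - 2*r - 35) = (r - 3)/(r - 7)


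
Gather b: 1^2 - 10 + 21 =12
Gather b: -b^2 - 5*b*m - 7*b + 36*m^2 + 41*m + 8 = -b^2 + b*(-5*m - 7) + 36*m^2 + 41*m + 8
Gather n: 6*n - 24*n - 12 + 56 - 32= 12 - 18*n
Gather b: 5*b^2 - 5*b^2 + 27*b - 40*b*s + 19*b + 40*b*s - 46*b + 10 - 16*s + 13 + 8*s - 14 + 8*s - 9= 0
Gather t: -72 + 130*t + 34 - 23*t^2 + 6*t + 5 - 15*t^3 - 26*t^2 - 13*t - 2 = -15*t^3 - 49*t^2 + 123*t - 35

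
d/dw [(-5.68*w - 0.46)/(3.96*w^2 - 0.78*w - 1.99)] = (22.4928*w^2 + 3.6432*w + 10.9444)/(15.6816*w^4 - 6.1776*w^3 - 15.1524*w^2 + 3.1044*w + 3.9601)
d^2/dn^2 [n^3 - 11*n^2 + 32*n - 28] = 6*n - 22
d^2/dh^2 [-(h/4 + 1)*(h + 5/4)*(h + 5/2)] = -3*h/2 - 31/8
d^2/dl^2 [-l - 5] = 0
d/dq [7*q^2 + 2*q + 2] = 14*q + 2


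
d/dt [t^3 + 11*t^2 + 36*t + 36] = 3*t^2 + 22*t + 36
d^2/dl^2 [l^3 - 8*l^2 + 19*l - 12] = 6*l - 16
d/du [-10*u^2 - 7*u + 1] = -20*u - 7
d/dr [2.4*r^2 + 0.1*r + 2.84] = 4.8*r + 0.1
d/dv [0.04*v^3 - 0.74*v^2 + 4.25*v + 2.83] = 0.12*v^2 - 1.48*v + 4.25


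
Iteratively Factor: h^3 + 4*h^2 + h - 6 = (h + 3)*(h^2 + h - 2) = (h - 1)*(h + 3)*(h + 2)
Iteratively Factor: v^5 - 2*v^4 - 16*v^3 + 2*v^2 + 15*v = (v)*(v^4 - 2*v^3 - 16*v^2 + 2*v + 15) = v*(v + 1)*(v^3 - 3*v^2 - 13*v + 15) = v*(v + 1)*(v + 3)*(v^2 - 6*v + 5) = v*(v - 5)*(v + 1)*(v + 3)*(v - 1)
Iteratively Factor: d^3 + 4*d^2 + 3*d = (d)*(d^2 + 4*d + 3) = d*(d + 3)*(d + 1)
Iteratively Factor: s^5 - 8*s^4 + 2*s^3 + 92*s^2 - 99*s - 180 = (s - 4)*(s^4 - 4*s^3 - 14*s^2 + 36*s + 45) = (s - 4)*(s + 3)*(s^3 - 7*s^2 + 7*s + 15) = (s - 5)*(s - 4)*(s + 3)*(s^2 - 2*s - 3) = (s - 5)*(s - 4)*(s - 3)*(s + 3)*(s + 1)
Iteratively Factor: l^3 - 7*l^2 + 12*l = (l - 3)*(l^2 - 4*l) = l*(l - 3)*(l - 4)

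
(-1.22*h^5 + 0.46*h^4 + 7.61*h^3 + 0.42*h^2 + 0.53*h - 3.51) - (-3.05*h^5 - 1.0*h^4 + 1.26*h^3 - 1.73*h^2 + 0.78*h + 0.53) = 1.83*h^5 + 1.46*h^4 + 6.35*h^3 + 2.15*h^2 - 0.25*h - 4.04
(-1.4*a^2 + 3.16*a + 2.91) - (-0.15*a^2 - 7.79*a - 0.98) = -1.25*a^2 + 10.95*a + 3.89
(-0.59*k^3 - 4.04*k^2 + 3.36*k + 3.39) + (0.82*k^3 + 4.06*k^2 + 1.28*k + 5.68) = 0.23*k^3 + 0.0199999999999996*k^2 + 4.64*k + 9.07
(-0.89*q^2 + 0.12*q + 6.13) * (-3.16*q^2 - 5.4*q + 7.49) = 2.8124*q^4 + 4.4268*q^3 - 26.6849*q^2 - 32.2032*q + 45.9137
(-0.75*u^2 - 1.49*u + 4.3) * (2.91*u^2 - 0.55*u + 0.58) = -2.1825*u^4 - 3.9234*u^3 + 12.8975*u^2 - 3.2292*u + 2.494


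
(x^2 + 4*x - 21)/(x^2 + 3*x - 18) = (x + 7)/(x + 6)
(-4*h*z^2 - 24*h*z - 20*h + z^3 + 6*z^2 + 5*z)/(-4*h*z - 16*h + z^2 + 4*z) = (z^2 + 6*z + 5)/(z + 4)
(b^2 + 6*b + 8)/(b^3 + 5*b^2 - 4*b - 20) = (b + 4)/(b^2 + 3*b - 10)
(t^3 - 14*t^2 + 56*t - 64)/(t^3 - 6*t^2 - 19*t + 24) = (t^2 - 6*t + 8)/(t^2 + 2*t - 3)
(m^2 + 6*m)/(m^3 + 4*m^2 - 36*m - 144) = m/(m^2 - 2*m - 24)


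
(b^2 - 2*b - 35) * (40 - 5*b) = -5*b^3 + 50*b^2 + 95*b - 1400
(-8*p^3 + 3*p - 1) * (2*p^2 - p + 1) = -16*p^5 + 8*p^4 - 2*p^3 - 5*p^2 + 4*p - 1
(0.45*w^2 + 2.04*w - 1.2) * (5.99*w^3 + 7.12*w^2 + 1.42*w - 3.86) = 2.6955*w^5 + 15.4236*w^4 + 7.9758*w^3 - 7.3842*w^2 - 9.5784*w + 4.632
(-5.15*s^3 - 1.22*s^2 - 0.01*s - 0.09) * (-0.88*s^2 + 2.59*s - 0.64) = 4.532*s^5 - 12.2649*s^4 + 0.145000000000001*s^3 + 0.8341*s^2 - 0.2267*s + 0.0576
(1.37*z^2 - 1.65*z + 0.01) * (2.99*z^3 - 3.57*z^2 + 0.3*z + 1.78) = 4.0963*z^5 - 9.8244*z^4 + 6.3314*z^3 + 1.9079*z^2 - 2.934*z + 0.0178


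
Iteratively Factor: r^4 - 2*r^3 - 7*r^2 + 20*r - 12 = (r - 2)*(r^3 - 7*r + 6) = (r - 2)^2*(r^2 + 2*r - 3) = (r - 2)^2*(r - 1)*(r + 3)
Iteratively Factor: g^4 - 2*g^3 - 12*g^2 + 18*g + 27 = (g + 3)*(g^3 - 5*g^2 + 3*g + 9) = (g - 3)*(g + 3)*(g^2 - 2*g - 3) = (g - 3)^2*(g + 3)*(g + 1)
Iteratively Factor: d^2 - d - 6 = (d - 3)*(d + 2)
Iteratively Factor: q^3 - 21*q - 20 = (q - 5)*(q^2 + 5*q + 4) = (q - 5)*(q + 4)*(q + 1)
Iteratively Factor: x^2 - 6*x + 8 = (x - 4)*(x - 2)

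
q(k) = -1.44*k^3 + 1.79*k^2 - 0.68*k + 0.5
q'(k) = -4.32*k^2 + 3.58*k - 0.68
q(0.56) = 0.43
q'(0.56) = -0.03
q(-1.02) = 4.58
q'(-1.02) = -8.83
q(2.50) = -12.51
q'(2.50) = -18.73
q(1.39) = -0.85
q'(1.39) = -4.05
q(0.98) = 0.20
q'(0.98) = -1.32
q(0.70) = 0.41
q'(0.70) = -0.29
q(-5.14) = 246.83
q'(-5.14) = -133.21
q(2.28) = -8.81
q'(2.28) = -14.97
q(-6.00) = 380.06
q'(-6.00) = -177.68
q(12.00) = -2238.22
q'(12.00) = -579.80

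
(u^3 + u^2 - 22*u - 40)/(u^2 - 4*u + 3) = (u^3 + u^2 - 22*u - 40)/(u^2 - 4*u + 3)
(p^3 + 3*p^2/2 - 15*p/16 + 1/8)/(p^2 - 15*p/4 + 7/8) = (4*p^2 + 7*p - 2)/(2*(2*p - 7))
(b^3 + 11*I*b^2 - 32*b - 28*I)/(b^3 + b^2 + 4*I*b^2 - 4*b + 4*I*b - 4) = (b + 7*I)/(b + 1)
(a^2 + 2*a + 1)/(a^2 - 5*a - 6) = (a + 1)/(a - 6)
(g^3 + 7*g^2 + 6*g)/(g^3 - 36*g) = (g + 1)/(g - 6)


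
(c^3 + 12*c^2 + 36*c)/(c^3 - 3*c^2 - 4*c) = (c^2 + 12*c + 36)/(c^2 - 3*c - 4)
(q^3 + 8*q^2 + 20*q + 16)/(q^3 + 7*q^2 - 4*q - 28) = (q^2 + 6*q + 8)/(q^2 + 5*q - 14)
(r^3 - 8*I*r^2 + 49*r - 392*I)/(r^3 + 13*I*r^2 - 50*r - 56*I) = (r^2 - 15*I*r - 56)/(r^2 + 6*I*r - 8)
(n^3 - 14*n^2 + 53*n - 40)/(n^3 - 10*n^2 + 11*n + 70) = (n^2 - 9*n + 8)/(n^2 - 5*n - 14)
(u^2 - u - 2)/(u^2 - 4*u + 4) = (u + 1)/(u - 2)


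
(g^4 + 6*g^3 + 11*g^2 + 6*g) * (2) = 2*g^4 + 12*g^3 + 22*g^2 + 12*g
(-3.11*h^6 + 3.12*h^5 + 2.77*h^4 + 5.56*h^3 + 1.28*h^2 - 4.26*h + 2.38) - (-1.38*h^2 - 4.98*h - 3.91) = -3.11*h^6 + 3.12*h^5 + 2.77*h^4 + 5.56*h^3 + 2.66*h^2 + 0.720000000000001*h + 6.29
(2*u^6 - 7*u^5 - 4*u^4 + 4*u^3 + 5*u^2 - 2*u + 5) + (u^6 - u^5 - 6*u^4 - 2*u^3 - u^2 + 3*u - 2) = 3*u^6 - 8*u^5 - 10*u^4 + 2*u^3 + 4*u^2 + u + 3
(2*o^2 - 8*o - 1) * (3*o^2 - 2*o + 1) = 6*o^4 - 28*o^3 + 15*o^2 - 6*o - 1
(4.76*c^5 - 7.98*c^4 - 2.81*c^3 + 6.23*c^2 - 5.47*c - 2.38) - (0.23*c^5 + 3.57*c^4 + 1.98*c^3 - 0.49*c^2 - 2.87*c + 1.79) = 4.53*c^5 - 11.55*c^4 - 4.79*c^3 + 6.72*c^2 - 2.6*c - 4.17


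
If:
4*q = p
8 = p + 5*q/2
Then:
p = 64/13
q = 16/13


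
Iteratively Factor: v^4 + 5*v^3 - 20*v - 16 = (v + 4)*(v^3 + v^2 - 4*v - 4) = (v + 2)*(v + 4)*(v^2 - v - 2) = (v + 1)*(v + 2)*(v + 4)*(v - 2)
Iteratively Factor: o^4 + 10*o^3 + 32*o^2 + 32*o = (o)*(o^3 + 10*o^2 + 32*o + 32) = o*(o + 4)*(o^2 + 6*o + 8) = o*(o + 4)^2*(o + 2)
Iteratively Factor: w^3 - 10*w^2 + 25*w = (w - 5)*(w^2 - 5*w) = w*(w - 5)*(w - 5)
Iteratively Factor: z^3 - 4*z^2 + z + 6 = (z + 1)*(z^2 - 5*z + 6) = (z - 3)*(z + 1)*(z - 2)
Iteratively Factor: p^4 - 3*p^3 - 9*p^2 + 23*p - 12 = (p - 4)*(p^3 + p^2 - 5*p + 3) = (p - 4)*(p - 1)*(p^2 + 2*p - 3) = (p - 4)*(p - 1)^2*(p + 3)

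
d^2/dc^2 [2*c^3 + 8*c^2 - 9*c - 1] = 12*c + 16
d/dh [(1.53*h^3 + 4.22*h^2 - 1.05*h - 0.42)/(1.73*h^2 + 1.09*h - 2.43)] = (2.6469*h^4 + 3.3354*h^3 - 4.7374*h^2 - 19.056*h + 3.0093)/(2.9929*h^4 + 3.7714*h^3 - 7.2197*h^2 - 5.2974*h + 5.9049)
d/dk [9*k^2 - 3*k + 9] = 18*k - 3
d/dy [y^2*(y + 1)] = y*(3*y + 2)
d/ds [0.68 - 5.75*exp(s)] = -5.75*exp(s)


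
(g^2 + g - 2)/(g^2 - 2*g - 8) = (g - 1)/(g - 4)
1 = 1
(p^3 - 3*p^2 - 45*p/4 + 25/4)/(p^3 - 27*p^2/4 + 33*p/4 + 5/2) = (4*p^2 + 8*p - 5)/(4*p^2 - 7*p - 2)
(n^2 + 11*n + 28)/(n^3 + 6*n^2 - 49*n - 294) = (n + 4)/(n^2 - n - 42)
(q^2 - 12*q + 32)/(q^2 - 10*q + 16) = (q - 4)/(q - 2)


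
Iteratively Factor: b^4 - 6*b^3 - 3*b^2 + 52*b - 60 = (b + 3)*(b^3 - 9*b^2 + 24*b - 20) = (b - 2)*(b + 3)*(b^2 - 7*b + 10) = (b - 5)*(b - 2)*(b + 3)*(b - 2)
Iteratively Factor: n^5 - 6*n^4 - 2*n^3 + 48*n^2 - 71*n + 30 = (n - 2)*(n^4 - 4*n^3 - 10*n^2 + 28*n - 15) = (n - 5)*(n - 2)*(n^3 + n^2 - 5*n + 3) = (n - 5)*(n - 2)*(n + 3)*(n^2 - 2*n + 1) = (n - 5)*(n - 2)*(n - 1)*(n + 3)*(n - 1)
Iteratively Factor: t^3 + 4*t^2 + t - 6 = (t + 2)*(t^2 + 2*t - 3) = (t + 2)*(t + 3)*(t - 1)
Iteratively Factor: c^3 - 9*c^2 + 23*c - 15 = (c - 5)*(c^2 - 4*c + 3) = (c - 5)*(c - 1)*(c - 3)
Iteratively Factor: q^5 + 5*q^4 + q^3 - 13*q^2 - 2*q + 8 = (q - 1)*(q^4 + 6*q^3 + 7*q^2 - 6*q - 8) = (q - 1)*(q + 2)*(q^3 + 4*q^2 - q - 4) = (q - 1)*(q + 2)*(q + 4)*(q^2 - 1) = (q - 1)*(q + 1)*(q + 2)*(q + 4)*(q - 1)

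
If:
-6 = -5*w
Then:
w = 6/5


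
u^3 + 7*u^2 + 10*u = u*(u + 2)*(u + 5)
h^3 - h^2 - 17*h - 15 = (h - 5)*(h + 1)*(h + 3)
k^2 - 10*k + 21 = (k - 7)*(k - 3)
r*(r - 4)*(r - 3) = r^3 - 7*r^2 + 12*r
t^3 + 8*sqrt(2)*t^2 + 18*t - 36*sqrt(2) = (t - sqrt(2))*(t + 3*sqrt(2))*(t + 6*sqrt(2))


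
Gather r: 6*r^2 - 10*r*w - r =6*r^2 + r*(-10*w - 1)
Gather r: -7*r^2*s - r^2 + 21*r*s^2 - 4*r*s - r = r^2*(-7*s - 1) + r*(21*s^2 - 4*s - 1)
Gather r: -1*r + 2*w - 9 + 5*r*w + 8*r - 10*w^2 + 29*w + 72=r*(5*w + 7) - 10*w^2 + 31*w + 63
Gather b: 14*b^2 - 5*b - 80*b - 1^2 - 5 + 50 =14*b^2 - 85*b + 44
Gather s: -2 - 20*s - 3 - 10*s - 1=-30*s - 6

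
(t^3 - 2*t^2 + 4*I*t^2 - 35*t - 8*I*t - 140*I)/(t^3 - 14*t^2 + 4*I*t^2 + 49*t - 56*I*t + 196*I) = (t + 5)/(t - 7)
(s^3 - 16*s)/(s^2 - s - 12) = s*(s + 4)/(s + 3)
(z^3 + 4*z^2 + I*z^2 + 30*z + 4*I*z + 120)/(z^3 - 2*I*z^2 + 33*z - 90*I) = (z + 4)/(z - 3*I)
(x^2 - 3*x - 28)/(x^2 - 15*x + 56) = (x + 4)/(x - 8)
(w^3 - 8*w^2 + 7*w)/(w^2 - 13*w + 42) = w*(w - 1)/(w - 6)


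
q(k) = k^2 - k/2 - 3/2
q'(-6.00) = -12.50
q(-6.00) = 37.50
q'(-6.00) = -12.50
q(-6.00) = 37.50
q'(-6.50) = -13.50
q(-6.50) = 44.00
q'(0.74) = 0.98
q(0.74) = -1.32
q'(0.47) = 0.44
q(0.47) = -1.51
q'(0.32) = 0.14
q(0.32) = -1.56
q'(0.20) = -0.10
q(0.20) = -1.56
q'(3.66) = 6.82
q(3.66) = 10.07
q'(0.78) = 1.06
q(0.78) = -1.28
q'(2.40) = 4.30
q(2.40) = 3.06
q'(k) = 2*k - 1/2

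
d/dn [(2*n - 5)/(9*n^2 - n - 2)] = (18*n^2 - 2*n - (2*n - 5)*(18*n - 1) - 4)/(-9*n^2 + n + 2)^2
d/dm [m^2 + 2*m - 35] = 2*m + 2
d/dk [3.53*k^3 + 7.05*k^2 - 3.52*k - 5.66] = 10.59*k^2 + 14.1*k - 3.52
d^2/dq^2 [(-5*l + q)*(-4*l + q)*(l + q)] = -16*l + 6*q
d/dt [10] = 0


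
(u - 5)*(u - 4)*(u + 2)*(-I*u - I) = -I*u^4 + 6*I*u^3 + 5*I*u^2 - 42*I*u - 40*I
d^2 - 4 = (d - 2)*(d + 2)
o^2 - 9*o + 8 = (o - 8)*(o - 1)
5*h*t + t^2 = t*(5*h + t)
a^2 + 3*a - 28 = (a - 4)*(a + 7)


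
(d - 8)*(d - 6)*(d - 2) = d^3 - 16*d^2 + 76*d - 96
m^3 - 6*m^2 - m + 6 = (m - 6)*(m - 1)*(m + 1)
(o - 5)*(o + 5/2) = o^2 - 5*o/2 - 25/2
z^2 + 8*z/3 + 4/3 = (z + 2/3)*(z + 2)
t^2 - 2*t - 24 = (t - 6)*(t + 4)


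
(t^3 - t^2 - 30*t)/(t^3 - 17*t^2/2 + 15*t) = 2*(t + 5)/(2*t - 5)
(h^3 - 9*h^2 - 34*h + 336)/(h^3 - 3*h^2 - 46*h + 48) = (h - 7)/(h - 1)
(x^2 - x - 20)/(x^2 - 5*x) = (x + 4)/x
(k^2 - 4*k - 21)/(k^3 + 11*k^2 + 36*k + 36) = (k - 7)/(k^2 + 8*k + 12)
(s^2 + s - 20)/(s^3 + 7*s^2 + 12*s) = (s^2 + s - 20)/(s*(s^2 + 7*s + 12))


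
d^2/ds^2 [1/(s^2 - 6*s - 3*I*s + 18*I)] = 2*(-s^2 + 6*s + 3*I*s + (-2*s + 6 + 3*I)^2 - 18*I)/(s^2 - 6*s - 3*I*s + 18*I)^3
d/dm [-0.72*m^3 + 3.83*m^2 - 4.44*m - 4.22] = -2.16*m^2 + 7.66*m - 4.44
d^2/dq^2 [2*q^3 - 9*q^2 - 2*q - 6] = 12*q - 18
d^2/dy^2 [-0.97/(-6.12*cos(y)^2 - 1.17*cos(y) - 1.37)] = (-145.323072*(1 - cos(y)^2)^2 - 55.564704*cos(y)^3 - 41.457897*cos(y)^2 + 69.274296*cos(y) + 8.681985*cos(3*y) + 131.713002)/(6.12*cos(y)^2 + 1.17*cos(y) + 1.37)^3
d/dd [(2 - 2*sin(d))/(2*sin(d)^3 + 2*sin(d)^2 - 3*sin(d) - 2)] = 2*(-sin(d) - sin(3*d) + 2*cos(2*d) + 3)*cos(d)/(2*sin(d)^3 + 2*sin(d)^2 - 3*sin(d) - 2)^2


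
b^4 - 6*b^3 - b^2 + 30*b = b*(b - 5)*(b - 3)*(b + 2)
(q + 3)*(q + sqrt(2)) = q^2 + sqrt(2)*q + 3*q + 3*sqrt(2)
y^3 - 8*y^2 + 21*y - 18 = (y - 3)^2*(y - 2)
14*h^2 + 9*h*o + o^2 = (2*h + o)*(7*h + o)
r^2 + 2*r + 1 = (r + 1)^2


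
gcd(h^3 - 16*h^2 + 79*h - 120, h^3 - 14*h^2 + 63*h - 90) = h^2 - 8*h + 15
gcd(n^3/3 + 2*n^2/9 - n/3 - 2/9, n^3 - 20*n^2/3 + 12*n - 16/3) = 1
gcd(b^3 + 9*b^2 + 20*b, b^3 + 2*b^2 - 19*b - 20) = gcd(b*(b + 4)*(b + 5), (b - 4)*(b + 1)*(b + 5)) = b + 5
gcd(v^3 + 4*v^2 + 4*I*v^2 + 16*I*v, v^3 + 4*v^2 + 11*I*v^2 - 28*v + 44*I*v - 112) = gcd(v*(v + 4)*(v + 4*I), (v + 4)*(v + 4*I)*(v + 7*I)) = v^2 + v*(4 + 4*I) + 16*I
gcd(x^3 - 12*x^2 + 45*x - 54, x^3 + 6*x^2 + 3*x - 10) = 1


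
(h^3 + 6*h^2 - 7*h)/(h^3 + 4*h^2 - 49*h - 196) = h*(h - 1)/(h^2 - 3*h - 28)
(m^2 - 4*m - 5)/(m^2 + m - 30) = (m + 1)/(m + 6)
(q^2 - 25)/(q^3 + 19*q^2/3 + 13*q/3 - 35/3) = 3*(q - 5)/(3*q^2 + 4*q - 7)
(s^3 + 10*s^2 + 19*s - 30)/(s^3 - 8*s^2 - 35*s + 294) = (s^2 + 4*s - 5)/(s^2 - 14*s + 49)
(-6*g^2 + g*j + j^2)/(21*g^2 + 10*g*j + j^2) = (-2*g + j)/(7*g + j)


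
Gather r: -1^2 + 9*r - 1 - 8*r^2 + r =-8*r^2 + 10*r - 2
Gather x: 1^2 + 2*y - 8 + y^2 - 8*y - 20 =y^2 - 6*y - 27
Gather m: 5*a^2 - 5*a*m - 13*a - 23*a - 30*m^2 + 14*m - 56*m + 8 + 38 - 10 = 5*a^2 - 36*a - 30*m^2 + m*(-5*a - 42) + 36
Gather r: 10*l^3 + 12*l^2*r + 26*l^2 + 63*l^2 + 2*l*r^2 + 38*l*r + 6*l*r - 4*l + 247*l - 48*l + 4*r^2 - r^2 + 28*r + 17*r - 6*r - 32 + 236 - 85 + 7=10*l^3 + 89*l^2 + 195*l + r^2*(2*l + 3) + r*(12*l^2 + 44*l + 39) + 126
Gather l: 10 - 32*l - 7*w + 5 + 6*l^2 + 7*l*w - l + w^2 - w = 6*l^2 + l*(7*w - 33) + w^2 - 8*w + 15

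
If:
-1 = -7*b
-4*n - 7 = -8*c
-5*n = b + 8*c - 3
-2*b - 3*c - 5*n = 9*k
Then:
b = 1/7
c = 325/504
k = 41/4536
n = -29/63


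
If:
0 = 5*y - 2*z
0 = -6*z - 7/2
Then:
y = -7/30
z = -7/12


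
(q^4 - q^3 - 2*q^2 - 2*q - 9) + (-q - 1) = q^4 - q^3 - 2*q^2 - 3*q - 10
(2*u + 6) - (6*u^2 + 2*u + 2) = 4 - 6*u^2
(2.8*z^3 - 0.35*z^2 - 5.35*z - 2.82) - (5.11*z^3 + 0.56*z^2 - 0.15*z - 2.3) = -2.31*z^3 - 0.91*z^2 - 5.2*z - 0.52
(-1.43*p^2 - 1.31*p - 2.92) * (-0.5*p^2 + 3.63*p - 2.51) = 0.715*p^4 - 4.5359*p^3 + 0.294*p^2 - 7.3115*p + 7.3292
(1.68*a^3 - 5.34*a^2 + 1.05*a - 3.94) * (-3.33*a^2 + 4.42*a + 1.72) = -5.5944*a^5 + 25.2078*a^4 - 24.2097*a^3 + 8.5764*a^2 - 15.6088*a - 6.7768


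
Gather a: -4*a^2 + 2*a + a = -4*a^2 + 3*a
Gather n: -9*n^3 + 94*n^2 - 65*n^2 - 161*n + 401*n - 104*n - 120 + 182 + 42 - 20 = -9*n^3 + 29*n^2 + 136*n + 84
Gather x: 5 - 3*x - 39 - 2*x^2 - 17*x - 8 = -2*x^2 - 20*x - 42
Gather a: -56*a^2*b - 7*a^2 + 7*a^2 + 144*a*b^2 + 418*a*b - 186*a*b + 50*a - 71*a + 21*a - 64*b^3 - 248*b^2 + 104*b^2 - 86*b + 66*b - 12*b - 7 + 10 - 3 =-56*a^2*b + a*(144*b^2 + 232*b) - 64*b^3 - 144*b^2 - 32*b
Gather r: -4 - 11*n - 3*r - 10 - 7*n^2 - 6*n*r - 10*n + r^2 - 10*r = -7*n^2 - 21*n + r^2 + r*(-6*n - 13) - 14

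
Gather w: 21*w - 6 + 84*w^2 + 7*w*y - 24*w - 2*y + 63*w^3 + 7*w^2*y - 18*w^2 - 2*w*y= 63*w^3 + w^2*(7*y + 66) + w*(5*y - 3) - 2*y - 6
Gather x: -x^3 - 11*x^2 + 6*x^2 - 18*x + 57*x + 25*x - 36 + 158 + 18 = -x^3 - 5*x^2 + 64*x + 140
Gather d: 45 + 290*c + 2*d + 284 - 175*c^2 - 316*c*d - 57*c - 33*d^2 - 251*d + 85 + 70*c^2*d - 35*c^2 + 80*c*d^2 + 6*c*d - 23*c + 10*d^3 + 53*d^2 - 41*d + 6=-210*c^2 + 210*c + 10*d^3 + d^2*(80*c + 20) + d*(70*c^2 - 310*c - 290) + 420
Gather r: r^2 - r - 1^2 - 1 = r^2 - r - 2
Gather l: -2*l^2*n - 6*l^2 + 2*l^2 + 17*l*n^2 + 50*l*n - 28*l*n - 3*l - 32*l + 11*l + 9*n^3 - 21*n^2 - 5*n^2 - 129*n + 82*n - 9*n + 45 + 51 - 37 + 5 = l^2*(-2*n - 4) + l*(17*n^2 + 22*n - 24) + 9*n^3 - 26*n^2 - 56*n + 64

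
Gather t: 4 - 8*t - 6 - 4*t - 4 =-12*t - 6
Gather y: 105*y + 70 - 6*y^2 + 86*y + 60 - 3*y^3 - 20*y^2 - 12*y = -3*y^3 - 26*y^2 + 179*y + 130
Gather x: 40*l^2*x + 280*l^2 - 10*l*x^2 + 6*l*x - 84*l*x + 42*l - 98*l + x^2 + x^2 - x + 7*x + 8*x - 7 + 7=280*l^2 - 56*l + x^2*(2 - 10*l) + x*(40*l^2 - 78*l + 14)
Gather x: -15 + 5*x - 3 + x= 6*x - 18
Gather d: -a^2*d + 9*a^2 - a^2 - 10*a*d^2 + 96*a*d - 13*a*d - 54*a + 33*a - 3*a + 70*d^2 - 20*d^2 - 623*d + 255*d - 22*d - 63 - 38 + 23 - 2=8*a^2 - 24*a + d^2*(50 - 10*a) + d*(-a^2 + 83*a - 390) - 80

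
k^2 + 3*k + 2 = (k + 1)*(k + 2)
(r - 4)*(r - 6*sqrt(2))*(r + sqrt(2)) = r^3 - 5*sqrt(2)*r^2 - 4*r^2 - 12*r + 20*sqrt(2)*r + 48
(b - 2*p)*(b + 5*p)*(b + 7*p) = b^3 + 10*b^2*p + 11*b*p^2 - 70*p^3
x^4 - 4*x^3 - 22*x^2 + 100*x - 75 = (x - 5)*(x - 3)*(x - 1)*(x + 5)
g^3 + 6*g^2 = g^2*(g + 6)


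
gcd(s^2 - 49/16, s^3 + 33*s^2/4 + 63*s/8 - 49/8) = s + 7/4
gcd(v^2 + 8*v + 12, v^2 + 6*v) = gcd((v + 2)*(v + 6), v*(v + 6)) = v + 6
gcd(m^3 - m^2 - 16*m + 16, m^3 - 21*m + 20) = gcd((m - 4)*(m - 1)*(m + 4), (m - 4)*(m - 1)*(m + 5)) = m^2 - 5*m + 4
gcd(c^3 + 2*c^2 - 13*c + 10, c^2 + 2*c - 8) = c - 2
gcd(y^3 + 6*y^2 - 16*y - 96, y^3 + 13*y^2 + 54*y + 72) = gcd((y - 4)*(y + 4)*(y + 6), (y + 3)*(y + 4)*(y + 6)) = y^2 + 10*y + 24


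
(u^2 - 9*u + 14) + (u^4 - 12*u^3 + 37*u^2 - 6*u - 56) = u^4 - 12*u^3 + 38*u^2 - 15*u - 42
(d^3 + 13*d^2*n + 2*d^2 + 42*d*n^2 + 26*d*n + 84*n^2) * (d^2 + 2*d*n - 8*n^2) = d^5 + 15*d^4*n + 2*d^4 + 60*d^3*n^2 + 30*d^3*n - 20*d^2*n^3 + 120*d^2*n^2 - 336*d*n^4 - 40*d*n^3 - 672*n^4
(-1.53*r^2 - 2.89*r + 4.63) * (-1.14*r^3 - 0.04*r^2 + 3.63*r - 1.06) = 1.7442*r^5 + 3.3558*r^4 - 10.7165*r^3 - 9.0541*r^2 + 19.8703*r - 4.9078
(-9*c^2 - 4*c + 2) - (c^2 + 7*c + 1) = -10*c^2 - 11*c + 1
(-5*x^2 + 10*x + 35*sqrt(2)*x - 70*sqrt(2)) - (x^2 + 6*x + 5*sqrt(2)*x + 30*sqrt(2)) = -6*x^2 + 4*x + 30*sqrt(2)*x - 100*sqrt(2)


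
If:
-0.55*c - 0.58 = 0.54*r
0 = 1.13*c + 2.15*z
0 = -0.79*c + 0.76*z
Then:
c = 0.00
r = -1.07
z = 0.00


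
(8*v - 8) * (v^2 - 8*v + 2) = 8*v^3 - 72*v^2 + 80*v - 16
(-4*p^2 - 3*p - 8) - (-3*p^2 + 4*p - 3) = -p^2 - 7*p - 5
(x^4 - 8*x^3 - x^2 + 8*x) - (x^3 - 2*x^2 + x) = x^4 - 9*x^3 + x^2 + 7*x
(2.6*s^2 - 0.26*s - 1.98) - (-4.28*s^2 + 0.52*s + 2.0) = 6.88*s^2 - 0.78*s - 3.98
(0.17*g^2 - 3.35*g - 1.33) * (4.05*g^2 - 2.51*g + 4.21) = 0.6885*g^4 - 13.9942*g^3 + 3.7377*g^2 - 10.7652*g - 5.5993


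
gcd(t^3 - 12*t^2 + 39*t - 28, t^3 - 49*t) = t - 7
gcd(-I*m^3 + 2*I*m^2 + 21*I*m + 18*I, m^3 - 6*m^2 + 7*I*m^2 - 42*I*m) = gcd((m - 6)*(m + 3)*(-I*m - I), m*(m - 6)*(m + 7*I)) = m - 6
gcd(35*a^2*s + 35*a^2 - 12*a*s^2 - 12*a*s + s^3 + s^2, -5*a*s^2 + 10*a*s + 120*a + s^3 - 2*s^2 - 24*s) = -5*a + s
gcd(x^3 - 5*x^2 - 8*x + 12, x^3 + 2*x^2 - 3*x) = x - 1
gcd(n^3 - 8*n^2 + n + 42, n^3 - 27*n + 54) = n - 3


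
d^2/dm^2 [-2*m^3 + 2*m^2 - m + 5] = 4 - 12*m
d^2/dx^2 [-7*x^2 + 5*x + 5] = -14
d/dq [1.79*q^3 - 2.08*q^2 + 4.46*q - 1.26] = 5.37*q^2 - 4.16*q + 4.46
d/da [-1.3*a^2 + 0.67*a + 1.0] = 0.67 - 2.6*a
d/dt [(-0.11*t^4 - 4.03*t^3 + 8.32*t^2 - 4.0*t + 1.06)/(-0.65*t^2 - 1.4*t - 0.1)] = (0.143*t^5 + 3.0815*t^4 + 11.328*t^3 - 13.039*t^2 - 0.286*t + 1.884)/(0.4225*t^4 + 1.82*t^3 + 2.09*t^2 + 0.28*t + 0.01)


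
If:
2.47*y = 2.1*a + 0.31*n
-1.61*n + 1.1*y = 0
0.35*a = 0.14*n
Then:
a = 0.00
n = 0.00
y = 0.00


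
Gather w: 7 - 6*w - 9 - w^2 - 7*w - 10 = -w^2 - 13*w - 12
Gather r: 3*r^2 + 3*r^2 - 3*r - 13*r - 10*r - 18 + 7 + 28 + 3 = 6*r^2 - 26*r + 20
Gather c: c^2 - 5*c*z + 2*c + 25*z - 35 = c^2 + c*(2 - 5*z) + 25*z - 35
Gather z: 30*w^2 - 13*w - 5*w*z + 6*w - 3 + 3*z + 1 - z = 30*w^2 - 7*w + z*(2 - 5*w) - 2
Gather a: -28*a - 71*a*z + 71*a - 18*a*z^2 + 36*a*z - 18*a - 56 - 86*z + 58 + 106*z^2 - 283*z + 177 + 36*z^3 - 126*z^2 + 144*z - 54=a*(-18*z^2 - 35*z + 25) + 36*z^3 - 20*z^2 - 225*z + 125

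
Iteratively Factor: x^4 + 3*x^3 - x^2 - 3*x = (x + 1)*(x^3 + 2*x^2 - 3*x) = (x - 1)*(x + 1)*(x^2 + 3*x) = x*(x - 1)*(x + 1)*(x + 3)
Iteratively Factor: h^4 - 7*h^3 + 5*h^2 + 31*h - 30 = (h + 2)*(h^3 - 9*h^2 + 23*h - 15) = (h - 5)*(h + 2)*(h^2 - 4*h + 3) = (h - 5)*(h - 3)*(h + 2)*(h - 1)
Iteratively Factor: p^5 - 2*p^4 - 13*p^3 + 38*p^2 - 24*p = (p)*(p^4 - 2*p^3 - 13*p^2 + 38*p - 24) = p*(p - 1)*(p^3 - p^2 - 14*p + 24) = p*(p - 1)*(p + 4)*(p^2 - 5*p + 6) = p*(p - 3)*(p - 1)*(p + 4)*(p - 2)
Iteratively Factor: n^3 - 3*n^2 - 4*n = (n)*(n^2 - 3*n - 4) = n*(n + 1)*(n - 4)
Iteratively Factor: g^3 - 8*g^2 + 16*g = (g)*(g^2 - 8*g + 16) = g*(g - 4)*(g - 4)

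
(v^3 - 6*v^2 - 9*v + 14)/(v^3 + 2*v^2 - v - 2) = (v - 7)/(v + 1)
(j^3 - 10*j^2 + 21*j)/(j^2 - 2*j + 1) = j*(j^2 - 10*j + 21)/(j^2 - 2*j + 1)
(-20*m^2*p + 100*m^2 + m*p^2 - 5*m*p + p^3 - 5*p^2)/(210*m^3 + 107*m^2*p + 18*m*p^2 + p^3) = (-4*m*p + 20*m + p^2 - 5*p)/(42*m^2 + 13*m*p + p^2)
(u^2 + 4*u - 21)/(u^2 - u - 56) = (u - 3)/(u - 8)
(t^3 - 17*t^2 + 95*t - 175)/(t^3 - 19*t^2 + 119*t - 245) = (t - 5)/(t - 7)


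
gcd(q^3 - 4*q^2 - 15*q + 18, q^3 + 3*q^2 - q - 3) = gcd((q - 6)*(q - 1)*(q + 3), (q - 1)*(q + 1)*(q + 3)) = q^2 + 2*q - 3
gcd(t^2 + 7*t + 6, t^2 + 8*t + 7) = t + 1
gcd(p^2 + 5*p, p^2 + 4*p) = p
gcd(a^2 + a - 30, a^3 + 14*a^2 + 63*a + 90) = a + 6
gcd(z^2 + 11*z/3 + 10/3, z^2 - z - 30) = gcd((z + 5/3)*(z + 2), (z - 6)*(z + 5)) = 1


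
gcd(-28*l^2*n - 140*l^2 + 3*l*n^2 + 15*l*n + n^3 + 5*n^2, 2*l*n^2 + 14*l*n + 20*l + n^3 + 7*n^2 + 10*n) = n + 5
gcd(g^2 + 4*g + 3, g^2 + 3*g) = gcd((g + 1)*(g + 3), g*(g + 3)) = g + 3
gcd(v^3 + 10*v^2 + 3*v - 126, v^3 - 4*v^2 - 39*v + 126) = v^2 + 3*v - 18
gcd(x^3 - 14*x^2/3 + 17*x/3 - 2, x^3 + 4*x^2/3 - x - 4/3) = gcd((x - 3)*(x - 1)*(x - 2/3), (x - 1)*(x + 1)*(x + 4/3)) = x - 1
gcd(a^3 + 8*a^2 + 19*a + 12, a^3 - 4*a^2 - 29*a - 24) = a^2 + 4*a + 3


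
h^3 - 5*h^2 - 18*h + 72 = (h - 6)*(h - 3)*(h + 4)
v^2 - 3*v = v*(v - 3)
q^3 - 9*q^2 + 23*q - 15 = (q - 5)*(q - 3)*(q - 1)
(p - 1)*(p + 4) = p^2 + 3*p - 4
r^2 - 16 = (r - 4)*(r + 4)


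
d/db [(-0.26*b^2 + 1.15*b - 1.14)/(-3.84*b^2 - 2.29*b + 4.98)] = (5.0114*b^2 - 11.3448*b + 3.1164)/(14.7456*b^4 + 17.5872*b^3 - 33.0023*b^2 - 22.8084*b + 24.8004)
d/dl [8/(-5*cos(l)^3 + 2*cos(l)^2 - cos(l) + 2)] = 8*(-15*cos(l)^2 + 4*cos(l) - 1)*sin(l)/(5*cos(l)^3 - 2*cos(l)^2 + cos(l) - 2)^2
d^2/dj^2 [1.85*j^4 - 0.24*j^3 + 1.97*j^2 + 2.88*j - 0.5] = 22.2*j^2 - 1.44*j + 3.94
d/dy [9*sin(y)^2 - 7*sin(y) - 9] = (18*sin(y) - 7)*cos(y)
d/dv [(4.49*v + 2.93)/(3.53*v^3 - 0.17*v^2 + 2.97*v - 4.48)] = (-31.6994*v^3 - 30.2654*v^2 + 0.9962*v - 28.8173)/(12.4609*v^6 - 1.2002*v^5 + 20.9971*v^4 - 32.6386*v^3 + 10.3441*v^2 - 26.6112*v + 20.0704)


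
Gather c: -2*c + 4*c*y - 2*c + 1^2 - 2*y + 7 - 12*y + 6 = c*(4*y - 4) - 14*y + 14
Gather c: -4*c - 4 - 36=-4*c - 40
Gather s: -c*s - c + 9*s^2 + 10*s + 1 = -c + 9*s^2 + s*(10 - c) + 1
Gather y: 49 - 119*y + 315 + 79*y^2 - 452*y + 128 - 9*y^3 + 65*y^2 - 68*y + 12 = -9*y^3 + 144*y^2 - 639*y + 504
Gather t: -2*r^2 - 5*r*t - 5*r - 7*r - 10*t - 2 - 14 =-2*r^2 - 12*r + t*(-5*r - 10) - 16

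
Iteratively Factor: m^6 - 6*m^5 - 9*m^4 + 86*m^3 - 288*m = (m - 4)*(m^5 - 2*m^4 - 17*m^3 + 18*m^2 + 72*m) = (m - 4)^2*(m^4 + 2*m^3 - 9*m^2 - 18*m) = m*(m - 4)^2*(m^3 + 2*m^2 - 9*m - 18) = m*(m - 4)^2*(m + 2)*(m^2 - 9) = m*(m - 4)^2*(m - 3)*(m + 2)*(m + 3)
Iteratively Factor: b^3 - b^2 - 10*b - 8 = (b + 1)*(b^2 - 2*b - 8) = (b - 4)*(b + 1)*(b + 2)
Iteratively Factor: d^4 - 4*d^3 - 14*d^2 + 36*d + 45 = (d + 1)*(d^3 - 5*d^2 - 9*d + 45) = (d - 3)*(d + 1)*(d^2 - 2*d - 15) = (d - 5)*(d - 3)*(d + 1)*(d + 3)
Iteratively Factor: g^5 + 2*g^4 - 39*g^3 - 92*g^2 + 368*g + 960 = (g + 4)*(g^4 - 2*g^3 - 31*g^2 + 32*g + 240) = (g + 3)*(g + 4)*(g^3 - 5*g^2 - 16*g + 80) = (g + 3)*(g + 4)^2*(g^2 - 9*g + 20) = (g - 4)*(g + 3)*(g + 4)^2*(g - 5)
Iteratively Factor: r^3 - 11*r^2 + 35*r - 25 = (r - 5)*(r^2 - 6*r + 5) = (r - 5)*(r - 1)*(r - 5)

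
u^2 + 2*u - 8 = (u - 2)*(u + 4)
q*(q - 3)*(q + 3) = q^3 - 9*q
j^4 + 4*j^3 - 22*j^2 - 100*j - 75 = (j - 5)*(j + 1)*(j + 3)*(j + 5)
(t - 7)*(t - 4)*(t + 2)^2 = t^4 - 7*t^3 - 12*t^2 + 68*t + 112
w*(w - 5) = w^2 - 5*w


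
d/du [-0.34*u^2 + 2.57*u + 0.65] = 2.57 - 0.68*u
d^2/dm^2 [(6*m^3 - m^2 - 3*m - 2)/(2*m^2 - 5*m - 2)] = 16*(19*m^3 + 18*m^2 + 12*m - 4)/(8*m^6 - 60*m^5 + 126*m^4 - 5*m^3 - 126*m^2 - 60*m - 8)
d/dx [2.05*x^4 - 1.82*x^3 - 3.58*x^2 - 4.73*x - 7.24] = 8.2*x^3 - 5.46*x^2 - 7.16*x - 4.73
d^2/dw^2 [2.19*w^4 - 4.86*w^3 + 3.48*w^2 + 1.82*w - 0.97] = 26.28*w^2 - 29.16*w + 6.96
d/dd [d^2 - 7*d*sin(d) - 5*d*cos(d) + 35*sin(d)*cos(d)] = 5*d*sin(d) - 7*d*cos(d) + 2*d - 7*sin(d) - 5*cos(d) + 35*cos(2*d)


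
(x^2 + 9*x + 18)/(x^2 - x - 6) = (x^2 + 9*x + 18)/(x^2 - x - 6)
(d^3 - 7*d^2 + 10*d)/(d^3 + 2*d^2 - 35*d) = (d - 2)/(d + 7)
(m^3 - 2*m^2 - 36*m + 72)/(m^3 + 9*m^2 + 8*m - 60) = (m - 6)/(m + 5)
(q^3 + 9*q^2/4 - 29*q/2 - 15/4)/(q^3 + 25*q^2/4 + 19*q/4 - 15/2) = (4*q^2 - 11*q - 3)/(4*q^2 + 5*q - 6)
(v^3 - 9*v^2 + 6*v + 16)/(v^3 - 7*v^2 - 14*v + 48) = (v + 1)/(v + 3)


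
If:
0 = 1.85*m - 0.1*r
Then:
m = 0.0540540540540541*r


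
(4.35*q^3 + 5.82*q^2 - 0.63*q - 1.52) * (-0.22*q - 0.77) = -0.957*q^4 - 4.6299*q^3 - 4.3428*q^2 + 0.8195*q + 1.1704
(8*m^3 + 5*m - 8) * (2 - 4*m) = -32*m^4 + 16*m^3 - 20*m^2 + 42*m - 16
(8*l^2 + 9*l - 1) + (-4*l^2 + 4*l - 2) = 4*l^2 + 13*l - 3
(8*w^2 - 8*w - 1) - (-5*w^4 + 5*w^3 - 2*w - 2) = 5*w^4 - 5*w^3 + 8*w^2 - 6*w + 1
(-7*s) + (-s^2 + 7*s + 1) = 1 - s^2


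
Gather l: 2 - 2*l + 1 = 3 - 2*l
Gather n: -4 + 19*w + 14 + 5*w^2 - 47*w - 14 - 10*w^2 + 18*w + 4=-5*w^2 - 10*w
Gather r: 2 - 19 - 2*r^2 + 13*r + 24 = -2*r^2 + 13*r + 7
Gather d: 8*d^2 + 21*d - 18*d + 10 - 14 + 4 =8*d^2 + 3*d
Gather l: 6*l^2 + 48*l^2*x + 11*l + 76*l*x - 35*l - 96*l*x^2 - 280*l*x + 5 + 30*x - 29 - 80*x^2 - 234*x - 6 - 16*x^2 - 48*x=l^2*(48*x + 6) + l*(-96*x^2 - 204*x - 24) - 96*x^2 - 252*x - 30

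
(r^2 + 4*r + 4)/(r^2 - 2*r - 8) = (r + 2)/(r - 4)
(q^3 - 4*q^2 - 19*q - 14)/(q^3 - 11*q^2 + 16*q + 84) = (q + 1)/(q - 6)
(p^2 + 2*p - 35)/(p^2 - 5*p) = (p + 7)/p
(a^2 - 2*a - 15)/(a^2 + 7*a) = (a^2 - 2*a - 15)/(a*(a + 7))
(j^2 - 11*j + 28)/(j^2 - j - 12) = (j - 7)/(j + 3)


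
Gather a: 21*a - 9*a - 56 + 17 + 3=12*a - 36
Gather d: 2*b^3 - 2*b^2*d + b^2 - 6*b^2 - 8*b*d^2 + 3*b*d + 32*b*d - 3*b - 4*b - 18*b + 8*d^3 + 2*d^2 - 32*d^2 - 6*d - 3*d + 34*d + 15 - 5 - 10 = 2*b^3 - 5*b^2 - 25*b + 8*d^3 + d^2*(-8*b - 30) + d*(-2*b^2 + 35*b + 25)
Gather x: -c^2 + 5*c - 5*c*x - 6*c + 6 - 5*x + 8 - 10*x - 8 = -c^2 - c + x*(-5*c - 15) + 6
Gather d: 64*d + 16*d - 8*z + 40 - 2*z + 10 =80*d - 10*z + 50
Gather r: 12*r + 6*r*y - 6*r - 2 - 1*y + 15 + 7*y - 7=r*(6*y + 6) + 6*y + 6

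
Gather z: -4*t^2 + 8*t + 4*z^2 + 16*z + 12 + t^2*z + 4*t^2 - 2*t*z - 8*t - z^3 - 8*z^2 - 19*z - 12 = -z^3 - 4*z^2 + z*(t^2 - 2*t - 3)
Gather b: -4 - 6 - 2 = -12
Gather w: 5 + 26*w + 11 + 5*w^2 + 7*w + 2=5*w^2 + 33*w + 18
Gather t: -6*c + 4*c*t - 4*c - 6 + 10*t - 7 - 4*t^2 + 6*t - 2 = -10*c - 4*t^2 + t*(4*c + 16) - 15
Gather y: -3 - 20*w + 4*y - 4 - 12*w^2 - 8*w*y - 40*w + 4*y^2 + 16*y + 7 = -12*w^2 - 60*w + 4*y^2 + y*(20 - 8*w)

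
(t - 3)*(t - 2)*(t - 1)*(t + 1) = t^4 - 5*t^3 + 5*t^2 + 5*t - 6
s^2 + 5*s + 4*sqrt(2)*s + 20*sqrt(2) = (s + 5)*(s + 4*sqrt(2))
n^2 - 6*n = n*(n - 6)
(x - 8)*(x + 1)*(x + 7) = x^3 - 57*x - 56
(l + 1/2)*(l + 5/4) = l^2 + 7*l/4 + 5/8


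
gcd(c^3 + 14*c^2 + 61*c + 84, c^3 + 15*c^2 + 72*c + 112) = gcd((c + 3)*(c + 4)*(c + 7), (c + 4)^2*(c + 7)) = c^2 + 11*c + 28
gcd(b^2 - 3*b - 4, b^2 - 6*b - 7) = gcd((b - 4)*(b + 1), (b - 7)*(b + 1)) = b + 1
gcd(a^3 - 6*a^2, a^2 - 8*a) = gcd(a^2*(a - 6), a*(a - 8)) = a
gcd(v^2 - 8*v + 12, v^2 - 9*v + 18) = v - 6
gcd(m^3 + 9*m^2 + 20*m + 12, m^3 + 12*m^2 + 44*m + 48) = m^2 + 8*m + 12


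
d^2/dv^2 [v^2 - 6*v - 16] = 2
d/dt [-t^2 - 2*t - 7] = -2*t - 2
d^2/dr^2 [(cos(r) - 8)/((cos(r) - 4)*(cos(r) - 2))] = (26*(1 - cos(r)^2)^2 - cos(r)^5 - 94*cos(r)^3 - 12*cos(r)^2 + 560*cos(r) - 378)/((cos(r) - 4)^3*(cos(r) - 2)^3)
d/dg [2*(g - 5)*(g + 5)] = 4*g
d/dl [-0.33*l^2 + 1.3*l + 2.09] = 1.3 - 0.66*l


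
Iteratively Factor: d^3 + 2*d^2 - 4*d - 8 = (d + 2)*(d^2 - 4) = (d - 2)*(d + 2)*(d + 2)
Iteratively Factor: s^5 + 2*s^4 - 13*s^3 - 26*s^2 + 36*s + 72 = (s + 3)*(s^4 - s^3 - 10*s^2 + 4*s + 24) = (s - 3)*(s + 3)*(s^3 + 2*s^2 - 4*s - 8) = (s - 3)*(s - 2)*(s + 3)*(s^2 + 4*s + 4) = (s - 3)*(s - 2)*(s + 2)*(s + 3)*(s + 2)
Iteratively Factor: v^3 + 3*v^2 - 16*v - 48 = (v + 4)*(v^2 - v - 12) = (v + 3)*(v + 4)*(v - 4)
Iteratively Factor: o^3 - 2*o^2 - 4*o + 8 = (o - 2)*(o^2 - 4) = (o - 2)*(o + 2)*(o - 2)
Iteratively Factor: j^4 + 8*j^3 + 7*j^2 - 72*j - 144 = (j - 3)*(j^3 + 11*j^2 + 40*j + 48) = (j - 3)*(j + 3)*(j^2 + 8*j + 16) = (j - 3)*(j + 3)*(j + 4)*(j + 4)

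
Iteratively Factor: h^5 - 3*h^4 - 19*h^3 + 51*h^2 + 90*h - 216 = (h - 4)*(h^4 + h^3 - 15*h^2 - 9*h + 54) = (h - 4)*(h - 2)*(h^3 + 3*h^2 - 9*h - 27) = (h - 4)*(h - 3)*(h - 2)*(h^2 + 6*h + 9) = (h - 4)*(h - 3)*(h - 2)*(h + 3)*(h + 3)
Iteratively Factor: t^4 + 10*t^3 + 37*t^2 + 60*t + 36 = (t + 3)*(t^3 + 7*t^2 + 16*t + 12) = (t + 3)^2*(t^2 + 4*t + 4) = (t + 2)*(t + 3)^2*(t + 2)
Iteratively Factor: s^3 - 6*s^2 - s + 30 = (s + 2)*(s^2 - 8*s + 15) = (s - 3)*(s + 2)*(s - 5)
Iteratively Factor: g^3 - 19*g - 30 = (g + 2)*(g^2 - 2*g - 15) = (g + 2)*(g + 3)*(g - 5)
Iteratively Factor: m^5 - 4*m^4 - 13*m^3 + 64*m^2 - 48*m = (m - 4)*(m^4 - 13*m^2 + 12*m) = m*(m - 4)*(m^3 - 13*m + 12) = m*(m - 4)*(m - 3)*(m^2 + 3*m - 4) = m*(m - 4)*(m - 3)*(m + 4)*(m - 1)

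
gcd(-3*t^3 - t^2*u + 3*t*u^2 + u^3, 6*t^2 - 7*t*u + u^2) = t - u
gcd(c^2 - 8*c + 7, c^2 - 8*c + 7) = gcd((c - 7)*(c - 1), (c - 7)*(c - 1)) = c^2 - 8*c + 7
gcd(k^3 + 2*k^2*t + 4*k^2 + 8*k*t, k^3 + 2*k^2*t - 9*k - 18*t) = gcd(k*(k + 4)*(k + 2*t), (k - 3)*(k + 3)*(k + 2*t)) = k + 2*t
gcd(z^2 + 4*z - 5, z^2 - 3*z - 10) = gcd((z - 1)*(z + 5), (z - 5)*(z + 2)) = 1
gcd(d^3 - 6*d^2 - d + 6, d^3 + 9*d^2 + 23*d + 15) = d + 1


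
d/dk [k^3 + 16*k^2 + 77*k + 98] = 3*k^2 + 32*k + 77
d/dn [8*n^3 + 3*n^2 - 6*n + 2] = 24*n^2 + 6*n - 6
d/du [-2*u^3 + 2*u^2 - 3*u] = -6*u^2 + 4*u - 3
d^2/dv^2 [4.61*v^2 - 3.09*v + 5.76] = 9.22000000000000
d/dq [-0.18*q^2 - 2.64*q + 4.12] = -0.36*q - 2.64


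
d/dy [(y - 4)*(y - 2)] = 2*y - 6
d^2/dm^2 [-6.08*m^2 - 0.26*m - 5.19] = -12.1600000000000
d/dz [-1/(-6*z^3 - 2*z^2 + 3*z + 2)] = (-18*z^2 - 4*z + 3)/(6*z^3 + 2*z^2 - 3*z - 2)^2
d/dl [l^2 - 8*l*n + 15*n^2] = 2*l - 8*n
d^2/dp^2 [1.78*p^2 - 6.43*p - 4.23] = 3.56000000000000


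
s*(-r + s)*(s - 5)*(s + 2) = -r*s^3 + 3*r*s^2 + 10*r*s + s^4 - 3*s^3 - 10*s^2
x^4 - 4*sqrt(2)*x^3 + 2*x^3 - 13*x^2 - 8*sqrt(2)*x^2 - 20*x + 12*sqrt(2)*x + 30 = (x - 1)*(x + 3)*(x - 5*sqrt(2))*(x + sqrt(2))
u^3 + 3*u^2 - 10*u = u*(u - 2)*(u + 5)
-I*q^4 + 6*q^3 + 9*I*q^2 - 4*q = q*(q + I)*(q + 4*I)*(-I*q + 1)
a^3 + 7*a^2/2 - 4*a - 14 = (a - 2)*(a + 2)*(a + 7/2)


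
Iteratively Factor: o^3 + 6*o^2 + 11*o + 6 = (o + 2)*(o^2 + 4*o + 3) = (o + 2)*(o + 3)*(o + 1)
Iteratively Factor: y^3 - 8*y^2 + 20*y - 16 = (y - 2)*(y^2 - 6*y + 8) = (y - 4)*(y - 2)*(y - 2)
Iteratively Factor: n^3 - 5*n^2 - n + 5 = (n + 1)*(n^2 - 6*n + 5) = (n - 5)*(n + 1)*(n - 1)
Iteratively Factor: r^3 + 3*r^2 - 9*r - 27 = (r + 3)*(r^2 - 9) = (r + 3)^2*(r - 3)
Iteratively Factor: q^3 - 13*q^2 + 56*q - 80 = (q - 5)*(q^2 - 8*q + 16) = (q - 5)*(q - 4)*(q - 4)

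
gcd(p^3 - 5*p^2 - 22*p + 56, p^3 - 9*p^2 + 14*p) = p^2 - 9*p + 14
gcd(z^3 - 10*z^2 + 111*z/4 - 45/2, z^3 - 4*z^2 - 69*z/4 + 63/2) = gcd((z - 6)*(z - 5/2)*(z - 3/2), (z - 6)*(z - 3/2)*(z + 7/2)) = z^2 - 15*z/2 + 9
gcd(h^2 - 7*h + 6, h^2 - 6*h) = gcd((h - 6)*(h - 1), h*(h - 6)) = h - 6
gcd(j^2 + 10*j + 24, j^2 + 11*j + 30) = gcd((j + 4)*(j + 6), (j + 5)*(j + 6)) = j + 6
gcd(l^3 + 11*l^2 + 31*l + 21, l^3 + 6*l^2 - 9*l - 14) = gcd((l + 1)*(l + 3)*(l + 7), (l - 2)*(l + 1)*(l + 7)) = l^2 + 8*l + 7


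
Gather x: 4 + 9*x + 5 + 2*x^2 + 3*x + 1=2*x^2 + 12*x + 10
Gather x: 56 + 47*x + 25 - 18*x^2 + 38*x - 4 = -18*x^2 + 85*x + 77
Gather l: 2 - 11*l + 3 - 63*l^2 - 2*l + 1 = -63*l^2 - 13*l + 6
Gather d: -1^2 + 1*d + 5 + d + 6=2*d + 10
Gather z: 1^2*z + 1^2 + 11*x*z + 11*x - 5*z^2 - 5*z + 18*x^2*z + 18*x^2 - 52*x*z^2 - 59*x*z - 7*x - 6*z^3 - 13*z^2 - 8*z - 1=18*x^2 + 4*x - 6*z^3 + z^2*(-52*x - 18) + z*(18*x^2 - 48*x - 12)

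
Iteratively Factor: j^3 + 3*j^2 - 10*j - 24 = (j + 2)*(j^2 + j - 12) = (j + 2)*(j + 4)*(j - 3)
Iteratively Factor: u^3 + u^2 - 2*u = (u + 2)*(u^2 - u) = u*(u + 2)*(u - 1)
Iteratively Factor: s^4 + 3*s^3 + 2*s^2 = (s)*(s^3 + 3*s^2 + 2*s) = s*(s + 2)*(s^2 + s) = s^2*(s + 2)*(s + 1)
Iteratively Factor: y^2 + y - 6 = (y + 3)*(y - 2)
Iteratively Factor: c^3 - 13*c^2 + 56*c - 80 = (c - 5)*(c^2 - 8*c + 16) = (c - 5)*(c - 4)*(c - 4)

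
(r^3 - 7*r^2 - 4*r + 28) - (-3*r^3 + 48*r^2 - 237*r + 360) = 4*r^3 - 55*r^2 + 233*r - 332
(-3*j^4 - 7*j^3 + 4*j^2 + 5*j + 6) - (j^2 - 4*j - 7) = -3*j^4 - 7*j^3 + 3*j^2 + 9*j + 13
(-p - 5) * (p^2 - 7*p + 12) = -p^3 + 2*p^2 + 23*p - 60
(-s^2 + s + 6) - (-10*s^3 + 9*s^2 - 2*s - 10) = 10*s^3 - 10*s^2 + 3*s + 16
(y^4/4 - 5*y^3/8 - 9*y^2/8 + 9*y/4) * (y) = y^5/4 - 5*y^4/8 - 9*y^3/8 + 9*y^2/4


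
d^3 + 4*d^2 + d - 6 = (d - 1)*(d + 2)*(d + 3)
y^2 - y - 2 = (y - 2)*(y + 1)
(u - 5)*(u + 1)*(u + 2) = u^3 - 2*u^2 - 13*u - 10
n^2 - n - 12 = (n - 4)*(n + 3)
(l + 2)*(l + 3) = l^2 + 5*l + 6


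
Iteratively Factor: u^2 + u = (u + 1)*(u)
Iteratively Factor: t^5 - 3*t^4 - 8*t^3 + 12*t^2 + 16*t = (t - 4)*(t^4 + t^3 - 4*t^2 - 4*t) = (t - 4)*(t - 2)*(t^3 + 3*t^2 + 2*t) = (t - 4)*(t - 2)*(t + 1)*(t^2 + 2*t) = (t - 4)*(t - 2)*(t + 1)*(t + 2)*(t)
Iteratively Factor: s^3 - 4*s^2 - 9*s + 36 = (s + 3)*(s^2 - 7*s + 12) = (s - 4)*(s + 3)*(s - 3)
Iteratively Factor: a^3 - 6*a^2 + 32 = (a - 4)*(a^2 - 2*a - 8) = (a - 4)*(a + 2)*(a - 4)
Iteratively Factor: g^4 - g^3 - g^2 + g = (g + 1)*(g^3 - 2*g^2 + g) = (g - 1)*(g + 1)*(g^2 - g) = (g - 1)^2*(g + 1)*(g)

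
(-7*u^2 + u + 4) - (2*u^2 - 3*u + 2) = -9*u^2 + 4*u + 2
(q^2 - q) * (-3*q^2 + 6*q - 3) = -3*q^4 + 9*q^3 - 9*q^2 + 3*q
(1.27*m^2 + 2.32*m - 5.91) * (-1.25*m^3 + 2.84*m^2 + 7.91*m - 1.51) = -1.5875*m^5 + 0.7068*m^4 + 24.022*m^3 - 0.350899999999999*m^2 - 50.2513*m + 8.9241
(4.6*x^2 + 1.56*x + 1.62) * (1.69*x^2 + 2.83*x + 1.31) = 7.774*x^4 + 15.6544*x^3 + 13.1786*x^2 + 6.6282*x + 2.1222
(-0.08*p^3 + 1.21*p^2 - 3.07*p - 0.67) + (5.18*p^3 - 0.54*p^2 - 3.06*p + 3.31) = 5.1*p^3 + 0.67*p^2 - 6.13*p + 2.64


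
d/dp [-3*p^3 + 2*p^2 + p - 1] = -9*p^2 + 4*p + 1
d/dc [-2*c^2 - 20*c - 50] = -4*c - 20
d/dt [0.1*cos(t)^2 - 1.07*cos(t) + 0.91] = (1.07 - 0.2*cos(t))*sin(t)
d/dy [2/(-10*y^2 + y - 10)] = 2*(20*y - 1)/(10*y^2 - y + 10)^2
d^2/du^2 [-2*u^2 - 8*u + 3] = -4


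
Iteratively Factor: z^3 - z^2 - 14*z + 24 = (z + 4)*(z^2 - 5*z + 6) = (z - 2)*(z + 4)*(z - 3)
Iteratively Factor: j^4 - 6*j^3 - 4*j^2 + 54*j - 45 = (j - 3)*(j^3 - 3*j^2 - 13*j + 15) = (j - 3)*(j - 1)*(j^2 - 2*j - 15) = (j - 3)*(j - 1)*(j + 3)*(j - 5)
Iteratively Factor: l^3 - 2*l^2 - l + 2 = (l - 1)*(l^2 - l - 2) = (l - 2)*(l - 1)*(l + 1)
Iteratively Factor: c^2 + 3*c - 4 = (c + 4)*(c - 1)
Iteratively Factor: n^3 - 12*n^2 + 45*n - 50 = (n - 2)*(n^2 - 10*n + 25) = (n - 5)*(n - 2)*(n - 5)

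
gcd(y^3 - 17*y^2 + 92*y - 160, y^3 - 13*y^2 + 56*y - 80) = y^2 - 9*y + 20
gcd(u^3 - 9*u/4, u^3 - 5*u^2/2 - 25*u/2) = u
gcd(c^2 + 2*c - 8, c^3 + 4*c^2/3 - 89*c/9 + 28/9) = c + 4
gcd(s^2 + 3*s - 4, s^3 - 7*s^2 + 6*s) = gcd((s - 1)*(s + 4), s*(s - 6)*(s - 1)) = s - 1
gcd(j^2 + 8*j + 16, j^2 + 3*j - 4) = j + 4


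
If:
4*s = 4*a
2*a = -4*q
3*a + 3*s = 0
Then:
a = 0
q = 0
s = 0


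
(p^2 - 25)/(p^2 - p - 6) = (25 - p^2)/(-p^2 + p + 6)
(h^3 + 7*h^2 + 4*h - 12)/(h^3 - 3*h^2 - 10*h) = (h^2 + 5*h - 6)/(h*(h - 5))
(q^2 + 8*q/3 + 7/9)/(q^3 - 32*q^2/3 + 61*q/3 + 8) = (q + 7/3)/(q^2 - 11*q + 24)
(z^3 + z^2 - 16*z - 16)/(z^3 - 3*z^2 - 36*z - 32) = (z - 4)/(z - 8)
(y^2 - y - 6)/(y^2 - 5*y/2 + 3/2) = 2*(y^2 - y - 6)/(2*y^2 - 5*y + 3)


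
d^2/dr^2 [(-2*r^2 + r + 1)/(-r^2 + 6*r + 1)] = 2*(11*r^3 + 3*r^2 + 15*r - 29)/(r^6 - 18*r^5 + 105*r^4 - 180*r^3 - 105*r^2 - 18*r - 1)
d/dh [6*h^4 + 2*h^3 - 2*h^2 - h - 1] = 24*h^3 + 6*h^2 - 4*h - 1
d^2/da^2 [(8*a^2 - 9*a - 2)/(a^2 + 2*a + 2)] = 2*(-25*a^3 - 54*a^2 + 42*a + 64)/(a^6 + 6*a^5 + 18*a^4 + 32*a^3 + 36*a^2 + 24*a + 8)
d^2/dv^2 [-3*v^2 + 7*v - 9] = -6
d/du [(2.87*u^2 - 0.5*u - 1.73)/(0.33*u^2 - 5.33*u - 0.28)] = (-15.1321*u^2 - 0.4654*u - 9.0809)/(0.1089*u^4 - 3.5178*u^3 + 28.2241*u^2 + 2.9848*u + 0.0784)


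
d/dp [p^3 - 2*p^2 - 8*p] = 3*p^2 - 4*p - 8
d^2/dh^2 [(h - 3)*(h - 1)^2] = 6*h - 10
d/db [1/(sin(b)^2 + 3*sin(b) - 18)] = -(2*sin(b) + 3)*cos(b)/(sin(b)^2 + 3*sin(b) - 18)^2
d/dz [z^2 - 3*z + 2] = 2*z - 3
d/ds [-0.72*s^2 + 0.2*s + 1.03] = 0.2 - 1.44*s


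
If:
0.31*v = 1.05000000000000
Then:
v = 3.39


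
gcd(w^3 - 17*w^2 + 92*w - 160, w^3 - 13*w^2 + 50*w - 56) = w - 4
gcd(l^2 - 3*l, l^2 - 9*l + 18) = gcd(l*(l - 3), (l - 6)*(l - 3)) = l - 3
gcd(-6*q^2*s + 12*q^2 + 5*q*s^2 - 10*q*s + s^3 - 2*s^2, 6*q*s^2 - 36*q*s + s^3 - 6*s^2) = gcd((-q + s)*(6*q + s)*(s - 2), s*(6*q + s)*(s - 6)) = 6*q + s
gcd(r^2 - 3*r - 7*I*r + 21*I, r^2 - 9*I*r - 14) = r - 7*I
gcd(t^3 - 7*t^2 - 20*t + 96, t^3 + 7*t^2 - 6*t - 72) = t^2 + t - 12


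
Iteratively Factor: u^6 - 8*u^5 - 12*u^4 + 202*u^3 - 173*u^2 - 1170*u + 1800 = (u - 5)*(u^5 - 3*u^4 - 27*u^3 + 67*u^2 + 162*u - 360) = (u - 5)*(u + 4)*(u^4 - 7*u^3 + u^2 + 63*u - 90) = (u - 5)*(u - 2)*(u + 4)*(u^3 - 5*u^2 - 9*u + 45) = (u - 5)*(u - 3)*(u - 2)*(u + 4)*(u^2 - 2*u - 15) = (u - 5)*(u - 3)*(u - 2)*(u + 3)*(u + 4)*(u - 5)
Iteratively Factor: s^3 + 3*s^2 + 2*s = (s)*(s^2 + 3*s + 2) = s*(s + 2)*(s + 1)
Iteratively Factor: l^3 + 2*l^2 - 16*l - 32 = (l + 2)*(l^2 - 16) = (l - 4)*(l + 2)*(l + 4)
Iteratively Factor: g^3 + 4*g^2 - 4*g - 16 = (g + 4)*(g^2 - 4) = (g + 2)*(g + 4)*(g - 2)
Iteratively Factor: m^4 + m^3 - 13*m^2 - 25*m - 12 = (m + 3)*(m^3 - 2*m^2 - 7*m - 4) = (m - 4)*(m + 3)*(m^2 + 2*m + 1) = (m - 4)*(m + 1)*(m + 3)*(m + 1)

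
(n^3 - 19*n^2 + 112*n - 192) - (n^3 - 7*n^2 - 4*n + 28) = -12*n^2 + 116*n - 220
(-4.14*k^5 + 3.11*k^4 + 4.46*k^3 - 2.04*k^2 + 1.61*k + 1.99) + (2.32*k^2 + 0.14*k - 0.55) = -4.14*k^5 + 3.11*k^4 + 4.46*k^3 + 0.28*k^2 + 1.75*k + 1.44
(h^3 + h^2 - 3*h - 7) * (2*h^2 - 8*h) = 2*h^5 - 6*h^4 - 14*h^3 + 10*h^2 + 56*h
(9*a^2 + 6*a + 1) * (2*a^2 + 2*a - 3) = 18*a^4 + 30*a^3 - 13*a^2 - 16*a - 3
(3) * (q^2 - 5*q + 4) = 3*q^2 - 15*q + 12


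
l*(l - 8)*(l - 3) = l^3 - 11*l^2 + 24*l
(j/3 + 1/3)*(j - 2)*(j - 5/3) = j^3/3 - 8*j^2/9 - j/9 + 10/9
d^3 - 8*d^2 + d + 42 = (d - 7)*(d - 3)*(d + 2)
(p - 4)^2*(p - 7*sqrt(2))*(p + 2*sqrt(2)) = p^4 - 8*p^3 - 5*sqrt(2)*p^3 - 12*p^2 + 40*sqrt(2)*p^2 - 80*sqrt(2)*p + 224*p - 448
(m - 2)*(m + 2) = m^2 - 4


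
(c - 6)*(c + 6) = c^2 - 36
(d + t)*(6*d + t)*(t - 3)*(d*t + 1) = 6*d^3*t^2 - 18*d^3*t + 7*d^2*t^3 - 21*d^2*t^2 + 6*d^2*t - 18*d^2 + d*t^4 - 3*d*t^3 + 7*d*t^2 - 21*d*t + t^3 - 3*t^2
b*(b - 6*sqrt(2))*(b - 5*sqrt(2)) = b^3 - 11*sqrt(2)*b^2 + 60*b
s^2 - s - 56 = (s - 8)*(s + 7)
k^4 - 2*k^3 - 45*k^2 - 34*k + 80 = (k - 8)*(k - 1)*(k + 2)*(k + 5)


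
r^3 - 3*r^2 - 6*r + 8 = (r - 4)*(r - 1)*(r + 2)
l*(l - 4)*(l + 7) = l^3 + 3*l^2 - 28*l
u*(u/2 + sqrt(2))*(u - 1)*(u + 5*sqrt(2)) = u^4/2 - u^3/2 + 7*sqrt(2)*u^3/2 - 7*sqrt(2)*u^2/2 + 10*u^2 - 10*u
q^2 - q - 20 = (q - 5)*(q + 4)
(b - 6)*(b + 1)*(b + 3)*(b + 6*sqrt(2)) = b^4 - 2*b^3 + 6*sqrt(2)*b^3 - 21*b^2 - 12*sqrt(2)*b^2 - 126*sqrt(2)*b - 18*b - 108*sqrt(2)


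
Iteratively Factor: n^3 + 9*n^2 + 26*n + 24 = (n + 3)*(n^2 + 6*n + 8) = (n + 2)*(n + 3)*(n + 4)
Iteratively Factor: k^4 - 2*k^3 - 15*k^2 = (k)*(k^3 - 2*k^2 - 15*k) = k*(k + 3)*(k^2 - 5*k) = k*(k - 5)*(k + 3)*(k)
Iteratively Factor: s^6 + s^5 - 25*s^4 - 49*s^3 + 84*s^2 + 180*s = (s + 3)*(s^5 - 2*s^4 - 19*s^3 + 8*s^2 + 60*s) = (s - 2)*(s + 3)*(s^4 - 19*s^2 - 30*s) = (s - 5)*(s - 2)*(s + 3)*(s^3 + 5*s^2 + 6*s) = (s - 5)*(s - 2)*(s + 2)*(s + 3)*(s^2 + 3*s) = (s - 5)*(s - 2)*(s + 2)*(s + 3)^2*(s)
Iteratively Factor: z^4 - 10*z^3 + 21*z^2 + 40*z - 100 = (z - 2)*(z^3 - 8*z^2 + 5*z + 50) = (z - 5)*(z - 2)*(z^2 - 3*z - 10) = (z - 5)*(z - 2)*(z + 2)*(z - 5)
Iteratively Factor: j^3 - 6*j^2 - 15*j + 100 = (j - 5)*(j^2 - j - 20) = (j - 5)*(j + 4)*(j - 5)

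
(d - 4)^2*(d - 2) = d^3 - 10*d^2 + 32*d - 32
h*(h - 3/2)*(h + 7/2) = h^3 + 2*h^2 - 21*h/4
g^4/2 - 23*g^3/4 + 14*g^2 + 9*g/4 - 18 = (g/2 + 1/2)*(g - 8)*(g - 3)*(g - 3/2)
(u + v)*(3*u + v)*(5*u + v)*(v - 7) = 15*u^3*v - 105*u^3 + 23*u^2*v^2 - 161*u^2*v + 9*u*v^3 - 63*u*v^2 + v^4 - 7*v^3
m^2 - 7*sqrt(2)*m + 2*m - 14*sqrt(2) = (m + 2)*(m - 7*sqrt(2))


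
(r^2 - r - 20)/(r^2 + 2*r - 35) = (r + 4)/(r + 7)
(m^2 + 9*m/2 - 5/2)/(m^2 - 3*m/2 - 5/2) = (-2*m^2 - 9*m + 5)/(-2*m^2 + 3*m + 5)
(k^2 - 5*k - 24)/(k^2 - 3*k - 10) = (-k^2 + 5*k + 24)/(-k^2 + 3*k + 10)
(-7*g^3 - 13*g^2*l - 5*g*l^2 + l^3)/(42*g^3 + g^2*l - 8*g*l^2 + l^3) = (-g^2 - 2*g*l - l^2)/(6*g^2 + g*l - l^2)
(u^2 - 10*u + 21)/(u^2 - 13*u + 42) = (u - 3)/(u - 6)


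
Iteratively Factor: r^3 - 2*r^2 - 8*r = (r)*(r^2 - 2*r - 8) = r*(r - 4)*(r + 2)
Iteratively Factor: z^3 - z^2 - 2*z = (z + 1)*(z^2 - 2*z) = (z - 2)*(z + 1)*(z)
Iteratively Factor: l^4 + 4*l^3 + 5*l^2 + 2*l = (l + 1)*(l^3 + 3*l^2 + 2*l) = (l + 1)*(l + 2)*(l^2 + l) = (l + 1)^2*(l + 2)*(l)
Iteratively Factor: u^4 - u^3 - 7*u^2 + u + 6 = (u - 1)*(u^3 - 7*u - 6) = (u - 1)*(u + 2)*(u^2 - 2*u - 3) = (u - 3)*(u - 1)*(u + 2)*(u + 1)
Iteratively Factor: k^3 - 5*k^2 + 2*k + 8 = (k - 2)*(k^2 - 3*k - 4) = (k - 2)*(k + 1)*(k - 4)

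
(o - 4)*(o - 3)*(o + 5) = o^3 - 2*o^2 - 23*o + 60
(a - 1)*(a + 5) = a^2 + 4*a - 5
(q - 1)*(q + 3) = q^2 + 2*q - 3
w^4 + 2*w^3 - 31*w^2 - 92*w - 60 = (w - 6)*(w + 1)*(w + 2)*(w + 5)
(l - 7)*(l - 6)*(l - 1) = l^3 - 14*l^2 + 55*l - 42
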